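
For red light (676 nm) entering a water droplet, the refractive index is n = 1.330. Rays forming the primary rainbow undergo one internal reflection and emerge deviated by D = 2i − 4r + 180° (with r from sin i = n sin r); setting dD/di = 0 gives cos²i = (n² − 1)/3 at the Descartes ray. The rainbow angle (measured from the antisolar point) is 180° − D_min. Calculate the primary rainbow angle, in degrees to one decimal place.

42.5°

cos²i = (1.76890 − 1)/3 = 0.25630; i = arccos(0.50626) = 59.585°.
sin r = sin 59.585°/1.330 = 0.64841; r = 40.422°.
D_min = 2·59.585° − 4·40.422° + 180° = 137.484°.
Rainbow angle = 180° − D_min = 42.516°.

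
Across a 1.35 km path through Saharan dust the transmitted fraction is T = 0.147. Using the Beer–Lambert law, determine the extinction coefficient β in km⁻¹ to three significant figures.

1.42 km⁻¹

Beer–Lambert: T = exp(−βL) ⇒ β = −ln(T)/L = −ln(0.147)/1.35 = 1.9173/1.35 = 1.42 km⁻¹.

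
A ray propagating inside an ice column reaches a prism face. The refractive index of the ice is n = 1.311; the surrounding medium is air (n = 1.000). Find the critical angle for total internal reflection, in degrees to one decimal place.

sin θ_c = n_air / n = 1.000 / 1.311 = 0.7628.
θ_c = arcsin(0.7628) = 49.71°.

49.7°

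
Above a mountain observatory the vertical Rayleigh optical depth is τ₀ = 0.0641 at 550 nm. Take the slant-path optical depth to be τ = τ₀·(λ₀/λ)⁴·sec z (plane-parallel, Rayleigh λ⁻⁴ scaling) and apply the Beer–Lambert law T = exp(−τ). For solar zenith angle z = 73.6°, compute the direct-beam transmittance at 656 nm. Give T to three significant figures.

sec 73.6° = 3.5418.
τ = 0.0641 × (550/656)⁴ × 3.5418 = 0.0641 × 0.4941 × 3.5418 = 0.1122.
T = exp(−0.1122) = 0.8939.

0.894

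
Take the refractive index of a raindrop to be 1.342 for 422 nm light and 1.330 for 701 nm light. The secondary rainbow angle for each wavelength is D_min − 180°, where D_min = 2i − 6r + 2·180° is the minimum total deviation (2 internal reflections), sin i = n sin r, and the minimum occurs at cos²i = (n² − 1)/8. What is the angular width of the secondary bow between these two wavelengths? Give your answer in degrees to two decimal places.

3.12°

At 422 nm (n = 1.342): cos²i = 0.10012 → i = 71.554°, r = 44.981°, D_min = 233.222°, rainbow angle = 53.222°.
At 701 nm (n = 1.330): cos²i = 0.09611 → i = 71.940°, r = 45.630°, D_min = 230.101°, rainbow angle = 50.101°.
Angular width = |53.222° − 50.101°| = 3.121°.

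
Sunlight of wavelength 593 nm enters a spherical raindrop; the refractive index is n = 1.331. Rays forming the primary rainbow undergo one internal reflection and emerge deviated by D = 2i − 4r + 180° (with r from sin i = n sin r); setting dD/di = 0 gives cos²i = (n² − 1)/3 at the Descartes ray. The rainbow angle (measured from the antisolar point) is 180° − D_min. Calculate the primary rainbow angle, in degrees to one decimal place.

cos²i = (1.77156 − 1)/3 = 0.25719; i = arccos(0.50714) = 59.527°.
sin r = sin 59.527°/1.331 = 0.64753; r = 40.356°.
D_min = 2·59.527° − 4·40.356° + 180° = 137.630°.
Rainbow angle = 180° − D_min = 42.370°.

42.4°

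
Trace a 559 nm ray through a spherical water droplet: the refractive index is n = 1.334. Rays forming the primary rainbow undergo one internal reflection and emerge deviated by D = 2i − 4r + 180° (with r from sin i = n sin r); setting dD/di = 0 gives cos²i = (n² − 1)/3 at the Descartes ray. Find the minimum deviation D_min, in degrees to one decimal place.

138.1°

cos²i = (1.77956 − 1)/3 = 0.25985; i = arccos(0.50976) = 59.352°.
sin r = sin 59.352°/1.334 = 0.64492; r = 40.159°.
D_min = 2·59.352° − 4·40.159° + 180° = 138.067°.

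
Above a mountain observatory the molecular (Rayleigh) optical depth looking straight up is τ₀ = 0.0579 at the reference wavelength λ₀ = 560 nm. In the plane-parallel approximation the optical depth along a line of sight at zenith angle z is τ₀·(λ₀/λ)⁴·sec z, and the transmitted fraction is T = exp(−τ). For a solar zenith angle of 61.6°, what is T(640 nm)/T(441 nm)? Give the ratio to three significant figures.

Airmass: sec 61.6° = 2.1025.
τ(640 nm) = 0.0579 × (560/640)⁴ × 2.1025 = 0.0579 × 0.5862 × 2.1025 = 0.0714.
τ(441 nm) = 0.0579 × (560/441)⁴ × 2.1025 = 0.0579 × 2.6001 × 2.1025 = 0.3165.
T(640)/T(441) = exp(τ_B − τ_A) = exp(0.2452) = 1.2778.

1.28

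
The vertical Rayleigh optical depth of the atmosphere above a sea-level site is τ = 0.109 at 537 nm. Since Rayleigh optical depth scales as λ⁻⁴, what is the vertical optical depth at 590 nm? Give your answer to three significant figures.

0.0748

τ(590 nm) = τ(537 nm) × (537/590)⁴ = 0.109 × (0.9102)⁴ = 0.109 × 0.6863 = 0.0748.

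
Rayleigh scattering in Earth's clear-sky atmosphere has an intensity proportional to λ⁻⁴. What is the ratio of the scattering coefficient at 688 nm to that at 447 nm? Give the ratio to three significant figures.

Rayleigh scattering ∝ λ⁻⁴, so the ratio of coefficients is the inverse fourth power of the wavelength ratio.
σ(688)/σ(447) = (447/688)⁴ = (0.6497)⁴ = 0.1782.

0.178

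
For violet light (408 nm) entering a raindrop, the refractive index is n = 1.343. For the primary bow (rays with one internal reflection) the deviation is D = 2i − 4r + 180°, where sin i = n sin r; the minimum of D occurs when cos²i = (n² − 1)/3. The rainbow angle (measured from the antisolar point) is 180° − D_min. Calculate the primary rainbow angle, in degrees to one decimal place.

40.6°

cos²i = (1.80365 − 1)/3 = 0.26788; i = arccos(0.51757) = 58.830°.
sin r = sin 58.830°/1.343 = 0.63711; r = 39.577°.
D_min = 2·58.830° − 4·39.577° + 180° = 139.354°.
Rainbow angle = 180° − D_min = 40.646°.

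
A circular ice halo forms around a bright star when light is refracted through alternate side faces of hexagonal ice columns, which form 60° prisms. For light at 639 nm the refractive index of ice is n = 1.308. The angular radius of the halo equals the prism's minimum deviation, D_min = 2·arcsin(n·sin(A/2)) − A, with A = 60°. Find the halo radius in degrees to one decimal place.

n·sin(A/2) = 1.308 × sin 30° = 1.308 × 0.5000 = 0.6540.
D_min = 2·arcsin(0.6540) − 60° = 2 × 40.844° − 60° = 21.688°.

21.7°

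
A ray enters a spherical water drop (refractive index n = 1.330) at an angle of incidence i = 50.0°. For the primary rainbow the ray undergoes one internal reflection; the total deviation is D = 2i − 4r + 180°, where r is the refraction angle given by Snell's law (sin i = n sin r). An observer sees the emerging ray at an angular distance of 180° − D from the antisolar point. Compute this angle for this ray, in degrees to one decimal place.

40.7°

sin r = sin 50.0° / 1.330 = 0.7660/1.330 = 0.5760; r = 35.17°.
D = 2·50.0° − 4·35.17° + 180° = 100.00° − 140.67° + 180° = 139.33°.
Angle from antisolar point = 180° − D = 40.67°.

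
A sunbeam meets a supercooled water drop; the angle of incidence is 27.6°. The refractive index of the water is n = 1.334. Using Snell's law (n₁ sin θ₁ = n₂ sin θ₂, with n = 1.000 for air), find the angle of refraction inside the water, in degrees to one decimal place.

Snell: sin θ_r = sin θ_i / n = sin 27.6° / 1.334 = 0.4633 / 1.334 = 0.3473.
θ_r = arcsin(0.3473) = 20.32°.

20.3°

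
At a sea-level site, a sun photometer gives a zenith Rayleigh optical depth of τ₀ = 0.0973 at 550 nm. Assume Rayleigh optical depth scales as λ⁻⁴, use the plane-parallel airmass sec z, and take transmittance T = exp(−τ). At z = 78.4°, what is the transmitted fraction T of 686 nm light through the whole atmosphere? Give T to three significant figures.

sec 78.4° = 4.9732.
τ = 0.0973 × (550/686)⁴ × 4.9732 = 0.0973 × 0.4132 × 4.9732 = 0.1999.
T = exp(−0.1999) = 0.8188.

0.819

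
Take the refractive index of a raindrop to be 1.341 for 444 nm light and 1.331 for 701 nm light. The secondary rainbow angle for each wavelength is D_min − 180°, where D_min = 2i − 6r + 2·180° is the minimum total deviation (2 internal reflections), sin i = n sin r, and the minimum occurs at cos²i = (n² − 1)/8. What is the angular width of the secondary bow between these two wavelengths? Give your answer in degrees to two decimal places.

At 444 nm (n = 1.341): cos²i = 0.09979 → i = 71.586°, r = 45.034°, D_min = 232.966°, rainbow angle = 52.966°.
At 701 nm (n = 1.331): cos²i = 0.09645 → i = 71.907°, r = 45.575°, D_min = 230.365°, rainbow angle = 50.365°.
Angular width = |52.966° − 50.365°| = 2.601°.

2.60°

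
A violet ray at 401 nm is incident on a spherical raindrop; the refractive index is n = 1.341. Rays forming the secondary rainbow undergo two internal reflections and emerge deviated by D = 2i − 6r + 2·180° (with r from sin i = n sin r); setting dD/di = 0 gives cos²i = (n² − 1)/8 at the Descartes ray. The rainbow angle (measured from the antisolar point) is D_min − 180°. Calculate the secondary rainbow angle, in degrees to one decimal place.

cos²i = (1.79828 − 1)/8 = 0.09979; i = arccos(0.31589) = 71.586°.
sin r = sin 71.586°/1.341 = 0.70753; r = 45.034°.
D_min = 2·71.586° − 6·45.034° + 360° = 232.966°.
Rainbow angle = D_min − 180° = 52.966°.

53.0°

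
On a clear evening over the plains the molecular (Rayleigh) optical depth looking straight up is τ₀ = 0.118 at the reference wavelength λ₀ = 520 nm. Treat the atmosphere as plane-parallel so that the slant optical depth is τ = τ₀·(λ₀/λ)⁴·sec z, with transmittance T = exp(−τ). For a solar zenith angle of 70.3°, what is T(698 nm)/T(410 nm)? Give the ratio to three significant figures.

2.22

Airmass: sec 70.3° = 2.9665.
τ(698 nm) = 0.118 × (520/698)⁴ × 2.9665 = 0.118 × 0.3080 × 2.9665 = 0.1078.
τ(410 nm) = 0.118 × (520/410)⁴ × 2.9665 = 0.118 × 2.5875 × 2.9665 = 0.9057.
T(698)/T(410) = exp(τ_B − τ_A) = exp(0.7979) = 2.2209.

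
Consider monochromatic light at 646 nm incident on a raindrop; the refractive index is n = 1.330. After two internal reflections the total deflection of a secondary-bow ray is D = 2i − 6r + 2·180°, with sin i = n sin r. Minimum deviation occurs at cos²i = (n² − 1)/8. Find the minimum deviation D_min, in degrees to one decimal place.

230.1°

cos²i = (1.76890 − 1)/8 = 0.09611; i = arccos(0.31002) = 71.940°.
sin r = sin 71.940°/1.330 = 0.71483; r = 45.630°.
D_min = 2·71.940° − 6·45.630° + 360° = 230.101°.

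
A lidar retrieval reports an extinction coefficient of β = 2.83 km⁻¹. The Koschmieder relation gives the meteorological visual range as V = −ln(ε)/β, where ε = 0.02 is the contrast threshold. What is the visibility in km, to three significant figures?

V = −ln(0.02) / 2.83 = 3.912 / 2.83 = 1.3823 km.

1.38 km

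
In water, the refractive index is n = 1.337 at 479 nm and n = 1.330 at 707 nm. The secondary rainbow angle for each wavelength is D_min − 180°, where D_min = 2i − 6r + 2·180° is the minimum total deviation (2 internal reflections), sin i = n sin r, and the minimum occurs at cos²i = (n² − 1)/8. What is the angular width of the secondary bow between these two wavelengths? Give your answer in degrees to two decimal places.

At 479 nm (n = 1.337): cos²i = 0.09845 → i = 71.714°, r = 45.249°, D_min = 231.934°, rainbow angle = 51.934°.
At 707 nm (n = 1.330): cos²i = 0.09611 → i = 71.940°, r = 45.630°, D_min = 230.101°, rainbow angle = 50.101°.
Angular width = |51.934° − 50.101°| = 1.832°.

1.83°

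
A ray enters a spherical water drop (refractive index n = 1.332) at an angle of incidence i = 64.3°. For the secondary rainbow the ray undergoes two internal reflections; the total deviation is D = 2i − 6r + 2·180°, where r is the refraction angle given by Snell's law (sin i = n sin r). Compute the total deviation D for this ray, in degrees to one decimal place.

233.2°

sin r = sin 64.3° / 1.332 = 0.9011/1.332 = 0.6765; r = 42.57°.
D = 2·64.3° − 6·42.57° + 2·180° = 128.60° − 255.42° + 360° = 233.18°.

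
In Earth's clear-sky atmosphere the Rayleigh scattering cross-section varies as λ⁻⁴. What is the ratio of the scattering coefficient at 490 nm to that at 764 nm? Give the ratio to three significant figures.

Rayleigh scattering ∝ λ⁻⁴, so the ratio of coefficients is the inverse fourth power of the wavelength ratio.
σ(490)/σ(764) = (764/490)⁴ = (1.5592)⁴ = 5.91.

5.91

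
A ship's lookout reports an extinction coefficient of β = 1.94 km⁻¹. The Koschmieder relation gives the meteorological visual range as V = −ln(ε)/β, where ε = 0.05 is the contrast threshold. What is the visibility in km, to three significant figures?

1.54 km

V = −ln(0.05) / 1.94 = 2.996 / 1.94 = 1.5442 km.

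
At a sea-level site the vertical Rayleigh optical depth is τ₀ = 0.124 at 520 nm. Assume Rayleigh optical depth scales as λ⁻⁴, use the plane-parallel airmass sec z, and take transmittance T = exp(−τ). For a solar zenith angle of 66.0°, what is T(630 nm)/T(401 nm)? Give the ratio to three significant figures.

Airmass: sec 66.0° = 2.4586.
τ(630 nm) = 0.124 × (520/630)⁴ × 2.4586 = 0.124 × 0.4641 × 2.4586 = 0.1415.
τ(401 nm) = 0.124 × (520/401)⁴ × 2.4586 = 0.124 × 2.8277 × 2.4586 = 0.8621.
T(630)/T(401) = exp(τ_B − τ_A) = exp(0.7206) = 2.0556.

2.06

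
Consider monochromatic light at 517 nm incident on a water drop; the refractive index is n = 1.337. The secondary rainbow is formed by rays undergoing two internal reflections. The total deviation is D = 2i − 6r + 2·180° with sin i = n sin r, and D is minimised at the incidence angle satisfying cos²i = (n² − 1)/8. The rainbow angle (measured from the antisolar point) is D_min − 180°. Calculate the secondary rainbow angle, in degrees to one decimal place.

51.9°

cos²i = (1.78757 − 1)/8 = 0.09845; i = arccos(0.31376) = 71.714°.
sin r = sin 71.714°/1.337 = 0.71017; r = 45.249°.
D_min = 2·71.714° − 6·45.249° + 360° = 231.934°.
Rainbow angle = D_min − 180° = 51.934°.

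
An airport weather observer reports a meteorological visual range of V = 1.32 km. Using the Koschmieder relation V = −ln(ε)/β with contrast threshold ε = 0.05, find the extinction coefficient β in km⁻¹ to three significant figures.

β = −ln(0.05) / V = 2.996 / 1.32 = 2.2695 km⁻¹.

2.27 km⁻¹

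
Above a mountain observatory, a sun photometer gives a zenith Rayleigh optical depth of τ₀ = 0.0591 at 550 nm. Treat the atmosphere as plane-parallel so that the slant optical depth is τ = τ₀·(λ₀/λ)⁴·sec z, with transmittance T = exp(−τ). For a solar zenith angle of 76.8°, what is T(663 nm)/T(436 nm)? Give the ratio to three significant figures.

Airmass: sec 76.8° = 4.3792.
τ(663 nm) = 0.0591 × (550/663)⁴ × 4.3792 = 0.0591 × 0.4736 × 4.3792 = 0.1226.
τ(436 nm) = 0.0591 × (550/436)⁴ × 4.3792 = 0.0591 × 2.5322 × 4.3792 = 0.6554.
T(663)/T(436) = exp(τ_B − τ_A) = exp(0.5328) = 1.7037.

1.70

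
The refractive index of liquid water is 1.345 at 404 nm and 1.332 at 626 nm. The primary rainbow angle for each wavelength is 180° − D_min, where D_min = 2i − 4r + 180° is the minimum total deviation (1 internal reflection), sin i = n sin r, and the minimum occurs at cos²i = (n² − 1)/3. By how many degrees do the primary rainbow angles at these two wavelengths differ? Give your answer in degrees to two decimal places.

At 404 nm (n = 1.345): cos²i = 0.26967 → i = 58.715°, r = 39.448°, D_min = 139.635°, rainbow angle = 40.365°.
At 626 nm (n = 1.332): cos²i = 0.25807 → i = 59.469°, r = 40.290°, D_min = 137.776°, rainbow angle = 42.224°.
Angular width = |40.365° − 42.224°| = 1.859°.

1.86°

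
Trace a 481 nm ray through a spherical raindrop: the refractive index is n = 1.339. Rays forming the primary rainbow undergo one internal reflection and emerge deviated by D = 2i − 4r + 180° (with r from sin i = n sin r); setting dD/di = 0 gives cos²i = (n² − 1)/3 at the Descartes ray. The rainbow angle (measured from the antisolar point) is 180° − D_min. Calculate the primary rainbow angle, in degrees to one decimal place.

41.2°

cos²i = (1.79292 − 1)/3 = 0.26431; i = arccos(0.51411) = 59.062°.
sin r = sin 59.062°/1.339 = 0.64057; r = 39.834°.
D_min = 2·59.062° − 4·39.834° + 180° = 138.786°.
Rainbow angle = 180° − D_min = 41.214°.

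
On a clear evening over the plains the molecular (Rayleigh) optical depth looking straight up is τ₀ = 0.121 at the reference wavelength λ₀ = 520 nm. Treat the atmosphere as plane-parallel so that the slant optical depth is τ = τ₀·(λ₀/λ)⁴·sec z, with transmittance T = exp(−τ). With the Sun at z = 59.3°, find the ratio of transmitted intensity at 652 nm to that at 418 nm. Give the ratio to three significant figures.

Airmass: sec 59.3° = 1.9587.
τ(652 nm) = 0.121 × (520/652)⁴ × 1.9587 = 0.121 × 0.4046 × 1.9587 = 0.0959.
τ(418 nm) = 0.121 × (520/418)⁴ × 1.9587 = 0.121 × 2.3950 × 1.9587 = 0.5676.
T(652)/T(418) = exp(τ_B − τ_A) = exp(0.4717) = 1.6028.

1.60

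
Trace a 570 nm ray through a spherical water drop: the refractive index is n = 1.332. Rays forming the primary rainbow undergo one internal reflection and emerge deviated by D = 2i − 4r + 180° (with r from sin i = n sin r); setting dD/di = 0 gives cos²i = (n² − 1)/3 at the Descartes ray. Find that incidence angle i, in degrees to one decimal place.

59.5°

cos²i = (1.332² − 1)/3 = (1.77422 − 1)/3 = 0.25807.
cos i = 0.50801, so i = 59.469°.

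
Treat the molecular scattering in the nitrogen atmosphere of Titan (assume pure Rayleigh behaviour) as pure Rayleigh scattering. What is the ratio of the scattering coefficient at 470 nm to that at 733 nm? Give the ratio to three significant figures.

Rayleigh scattering ∝ λ⁻⁴, so the ratio of coefficients is the inverse fourth power of the wavelength ratio.
σ(470)/σ(733) = (733/470)⁴ = (1.5596)⁴ = 5.916.

5.92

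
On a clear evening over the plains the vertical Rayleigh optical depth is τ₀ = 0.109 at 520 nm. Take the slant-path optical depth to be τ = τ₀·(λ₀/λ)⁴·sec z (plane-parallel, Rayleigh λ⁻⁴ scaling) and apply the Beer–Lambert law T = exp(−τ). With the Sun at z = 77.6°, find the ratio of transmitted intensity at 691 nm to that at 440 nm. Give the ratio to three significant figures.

2.29

Airmass: sec 77.6° = 4.6569.
τ(691 nm) = 0.109 × (520/691)⁴ × 4.6569 = 0.109 × 0.3207 × 4.6569 = 0.1628.
τ(440 nm) = 0.109 × (520/440)⁴ × 4.6569 = 0.109 × 1.9508 × 4.6569 = 0.9902.
T(691)/T(440) = exp(τ_B − τ_A) = exp(0.8274) = 2.2874.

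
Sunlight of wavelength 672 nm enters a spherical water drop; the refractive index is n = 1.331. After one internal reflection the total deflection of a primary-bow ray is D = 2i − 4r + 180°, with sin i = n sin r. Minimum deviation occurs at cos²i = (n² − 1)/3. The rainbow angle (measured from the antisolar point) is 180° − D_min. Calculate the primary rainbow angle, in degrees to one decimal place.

42.4°

cos²i = (1.77156 − 1)/3 = 0.25719; i = arccos(0.50714) = 59.527°.
sin r = sin 59.527°/1.331 = 0.64753; r = 40.356°.
D_min = 2·59.527° − 4·40.356° + 180° = 137.630°.
Rainbow angle = 180° − D_min = 42.370°.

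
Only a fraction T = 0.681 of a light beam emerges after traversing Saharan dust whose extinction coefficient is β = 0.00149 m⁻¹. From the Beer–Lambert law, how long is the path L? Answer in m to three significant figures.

258 m

Beer–Lambert: T = exp(−βL) ⇒ L = −ln(T)/β = −ln(0.681)/0.00149 = 0.3842/0.00149 = 257.8 m.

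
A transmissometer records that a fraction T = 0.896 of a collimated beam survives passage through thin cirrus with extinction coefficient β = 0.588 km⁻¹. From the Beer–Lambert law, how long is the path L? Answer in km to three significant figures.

0.187 km

Beer–Lambert: T = exp(−βL) ⇒ L = −ln(T)/β = −ln(0.896)/0.588 = 0.1098/0.588 = 0.1868 km.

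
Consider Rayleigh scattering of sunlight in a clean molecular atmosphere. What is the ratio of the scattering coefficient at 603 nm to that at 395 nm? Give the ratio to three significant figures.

Rayleigh scattering ∝ λ⁻⁴, so the ratio of coefficients is the inverse fourth power of the wavelength ratio.
σ(603)/σ(395) = (395/603)⁴ = (0.6551)⁴ = 0.1841.

0.184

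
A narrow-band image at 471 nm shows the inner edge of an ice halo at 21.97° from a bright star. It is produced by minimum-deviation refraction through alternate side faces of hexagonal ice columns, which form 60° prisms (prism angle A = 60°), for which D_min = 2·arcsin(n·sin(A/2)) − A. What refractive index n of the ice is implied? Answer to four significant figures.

Rearranging: n = sin((D_min + A)/2) / sin(A/2).
(D_min + A)/2 = (21.97° + 60°)/2 = 40.985°.
n = sin 40.985° / sin 30° = 0.6559 / 0.5000 = 1.3117.

1.312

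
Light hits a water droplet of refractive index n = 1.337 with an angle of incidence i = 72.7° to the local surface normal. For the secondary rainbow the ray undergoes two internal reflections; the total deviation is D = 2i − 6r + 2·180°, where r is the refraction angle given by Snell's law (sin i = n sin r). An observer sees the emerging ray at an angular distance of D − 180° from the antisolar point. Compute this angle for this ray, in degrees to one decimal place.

sin r = sin 72.7° / 1.337 = 0.9548/1.337 = 0.7141; r = 45.57°.
D = 2·72.7° − 6·45.57° + 2·180° = 145.40° − 273.42° + 360° = 231.98°.
Angle from antisolar point = D − 180° = 51.98°.

52.0°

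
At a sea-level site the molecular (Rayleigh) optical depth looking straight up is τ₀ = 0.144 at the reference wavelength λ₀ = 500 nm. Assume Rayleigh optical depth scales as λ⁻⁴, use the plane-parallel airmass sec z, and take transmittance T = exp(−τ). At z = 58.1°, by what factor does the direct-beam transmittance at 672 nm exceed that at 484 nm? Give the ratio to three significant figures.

Airmass: sec 58.1° = 1.8924.
τ(672 nm) = 0.144 × (500/672)⁴ × 1.8924 = 0.144 × 0.3065 × 1.8924 = 0.0835.
τ(484 nm) = 0.144 × (500/484)⁴ × 1.8924 = 0.144 × 1.1389 × 1.8924 = 0.3104.
T(672)/T(484) = exp(τ_B − τ_A) = exp(0.2268) = 1.2546.

1.25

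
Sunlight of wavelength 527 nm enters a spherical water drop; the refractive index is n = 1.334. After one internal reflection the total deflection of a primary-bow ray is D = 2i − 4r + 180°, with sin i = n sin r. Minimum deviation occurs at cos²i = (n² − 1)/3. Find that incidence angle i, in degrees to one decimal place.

59.4°

cos²i = (1.334² − 1)/3 = (1.77956 − 1)/3 = 0.25985.
cos i = 0.50976, so i = 59.352°.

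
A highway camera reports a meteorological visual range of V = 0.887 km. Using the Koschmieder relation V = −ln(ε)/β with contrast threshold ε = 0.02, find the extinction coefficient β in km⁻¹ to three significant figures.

4.41 km⁻¹

β = −ln(0.02) / V = 3.912 / 0.887 = 4.4104 km⁻¹.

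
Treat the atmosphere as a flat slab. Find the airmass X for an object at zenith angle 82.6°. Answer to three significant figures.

7.76

X = sec z = 1/cos 82.6° = 1/0.1288 = 7.7642.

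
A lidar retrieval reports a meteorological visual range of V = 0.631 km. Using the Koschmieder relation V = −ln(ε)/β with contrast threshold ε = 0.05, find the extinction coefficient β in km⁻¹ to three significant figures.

4.75 km⁻¹

β = −ln(0.05) / V = 2.996 / 0.631 = 4.7476 km⁻¹.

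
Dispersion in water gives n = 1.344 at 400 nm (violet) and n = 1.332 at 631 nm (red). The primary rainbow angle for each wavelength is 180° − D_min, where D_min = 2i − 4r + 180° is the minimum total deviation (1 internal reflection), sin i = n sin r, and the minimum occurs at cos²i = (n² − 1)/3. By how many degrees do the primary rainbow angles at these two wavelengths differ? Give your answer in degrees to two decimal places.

1.72°

At 400 nm (n = 1.344): cos²i = 0.26878 → i = 58.772°, r = 39.512°, D_min = 139.495°, rainbow angle = 40.505°.
At 631 nm (n = 1.332): cos²i = 0.25807 → i = 59.469°, r = 40.290°, D_min = 137.776°, rainbow angle = 42.224°.
Angular width = |40.505° − 42.224°| = 1.719°.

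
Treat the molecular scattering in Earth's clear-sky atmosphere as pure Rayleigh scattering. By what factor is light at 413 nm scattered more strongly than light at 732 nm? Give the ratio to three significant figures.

Rayleigh scattering ∝ λ⁻⁴, so the ratio of coefficients is the inverse fourth power of the wavelength ratio.
σ(413)/σ(732) = (732/413)⁴ = (1.7724)⁴ = 9.868.

9.87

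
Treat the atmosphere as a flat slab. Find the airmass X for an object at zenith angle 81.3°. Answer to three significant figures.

X = sec z = 1/cos 81.3° = 1/0.1513 = 6.6111.

6.61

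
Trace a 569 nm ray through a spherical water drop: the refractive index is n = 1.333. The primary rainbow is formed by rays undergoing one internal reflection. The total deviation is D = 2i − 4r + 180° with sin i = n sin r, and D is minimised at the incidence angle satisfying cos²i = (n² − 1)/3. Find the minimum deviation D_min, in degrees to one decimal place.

cos²i = (1.77689 − 1)/3 = 0.25896; i = arccos(0.50888) = 59.410°.
sin r = sin 59.410°/1.333 = 0.64579; r = 40.225°.
D_min = 2·59.410° − 4·40.225° + 180° = 137.922°.

137.9°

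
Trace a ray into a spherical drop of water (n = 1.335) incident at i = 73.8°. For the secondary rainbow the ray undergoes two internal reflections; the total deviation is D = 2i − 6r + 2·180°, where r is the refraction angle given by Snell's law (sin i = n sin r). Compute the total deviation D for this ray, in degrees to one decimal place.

231.6°

sin r = sin 73.8° / 1.335 = 0.9603/1.335 = 0.7193; r = 46.00°.
D = 2·73.8° − 6·46.00° + 2·180° = 147.60° − 275.99° + 360° = 231.61°.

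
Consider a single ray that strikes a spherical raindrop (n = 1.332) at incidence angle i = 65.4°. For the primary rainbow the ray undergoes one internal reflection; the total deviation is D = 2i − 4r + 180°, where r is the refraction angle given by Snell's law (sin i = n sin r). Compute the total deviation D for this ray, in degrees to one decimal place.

138.6°

sin r = sin 65.4° / 1.332 = 0.9092/1.332 = 0.6826; r = 43.05°.
D = 2·65.4° − 4·43.05° + 180° = 130.80° − 172.19° + 180° = 138.61°.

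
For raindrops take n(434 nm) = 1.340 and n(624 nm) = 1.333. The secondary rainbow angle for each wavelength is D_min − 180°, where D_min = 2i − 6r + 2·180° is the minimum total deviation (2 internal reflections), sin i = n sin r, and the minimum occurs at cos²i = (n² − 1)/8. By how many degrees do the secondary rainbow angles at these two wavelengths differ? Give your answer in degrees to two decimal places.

1.82°

At 434 nm (n = 1.340): cos²i = 0.09945 → i = 71.618°, r = 45.088°, D_min = 232.709°, rainbow angle = 52.709°.
At 624 nm (n = 1.333): cos²i = 0.09711 → i = 71.843°, r = 45.466°, D_min = 230.891°, rainbow angle = 50.891°.
Angular width = |52.709° − 50.891°| = 1.818°.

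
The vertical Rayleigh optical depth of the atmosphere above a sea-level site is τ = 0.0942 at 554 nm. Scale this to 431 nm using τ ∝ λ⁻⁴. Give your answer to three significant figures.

τ(431 nm) = τ(554 nm) × (554/431)⁴ = 0.0942 × (1.2854)⁴ = 0.0942 × 2.7298 = 0.2571.

0.257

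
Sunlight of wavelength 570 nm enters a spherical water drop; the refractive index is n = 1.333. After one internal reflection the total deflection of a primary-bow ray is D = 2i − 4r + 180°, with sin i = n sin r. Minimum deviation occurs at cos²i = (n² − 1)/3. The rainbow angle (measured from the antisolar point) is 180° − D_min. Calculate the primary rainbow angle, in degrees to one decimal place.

cos²i = (1.77689 − 1)/3 = 0.25896; i = arccos(0.50888) = 59.410°.
sin r = sin 59.410°/1.333 = 0.64579; r = 40.225°.
D_min = 2·59.410° − 4·40.225° + 180° = 137.922°.
Rainbow angle = 180° − D_min = 42.078°.

42.1°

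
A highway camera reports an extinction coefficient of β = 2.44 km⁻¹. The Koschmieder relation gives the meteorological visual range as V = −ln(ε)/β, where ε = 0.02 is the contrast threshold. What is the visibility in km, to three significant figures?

V = −ln(0.02) / 2.44 = 3.912 / 2.44 = 1.6033 km.

1.60 km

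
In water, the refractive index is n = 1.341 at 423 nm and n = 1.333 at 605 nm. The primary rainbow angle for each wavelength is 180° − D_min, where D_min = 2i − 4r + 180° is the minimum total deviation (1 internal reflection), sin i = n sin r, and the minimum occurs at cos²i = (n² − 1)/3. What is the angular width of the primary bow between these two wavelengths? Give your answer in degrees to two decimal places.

1.15°

At 423 nm (n = 1.341): cos²i = 0.26609 → i = 58.946°, r = 39.705°, D_min = 139.071°, rainbow angle = 40.929°.
At 605 nm (n = 1.333): cos²i = 0.25896 → i = 59.410°, r = 40.225°, D_min = 137.922°, rainbow angle = 42.078°.
Angular width = |40.929° − 42.078°| = 1.149°.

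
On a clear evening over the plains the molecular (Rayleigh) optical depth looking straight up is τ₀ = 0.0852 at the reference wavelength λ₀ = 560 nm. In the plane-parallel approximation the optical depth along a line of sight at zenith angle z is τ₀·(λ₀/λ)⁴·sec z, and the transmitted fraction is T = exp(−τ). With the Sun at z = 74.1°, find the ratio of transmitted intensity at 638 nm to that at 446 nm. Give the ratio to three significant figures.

1.80

Airmass: sec 74.1° = 3.6502.
τ(638 nm) = 0.0852 × (560/638)⁴ × 3.6502 = 0.0852 × 0.5936 × 3.6502 = 0.1846.
τ(446 nm) = 0.0852 × (560/446)⁴ × 3.6502 = 0.0852 × 2.4855 × 3.6502 = 0.7730.
T(638)/T(446) = exp(τ_B − τ_A) = exp(0.5884) = 1.8011.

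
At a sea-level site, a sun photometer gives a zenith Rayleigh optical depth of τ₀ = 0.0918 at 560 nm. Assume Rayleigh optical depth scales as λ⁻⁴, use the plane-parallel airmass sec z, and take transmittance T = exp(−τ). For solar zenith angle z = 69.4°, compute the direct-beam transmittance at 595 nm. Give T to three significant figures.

0.815

sec 69.4° = 2.8422.
τ = 0.0918 × (560/595)⁴ × 2.8422 = 0.0918 × 0.7847 × 2.8422 = 0.2047.
T = exp(−0.2047) = 0.8149.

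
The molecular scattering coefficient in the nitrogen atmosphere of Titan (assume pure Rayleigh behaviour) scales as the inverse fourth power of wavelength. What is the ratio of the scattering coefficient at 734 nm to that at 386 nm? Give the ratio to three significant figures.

0.0765

Rayleigh scattering ∝ λ⁻⁴, so the ratio of coefficients is the inverse fourth power of the wavelength ratio.
σ(734)/σ(386) = (386/734)⁴ = (0.5259)⁴ = 0.07648.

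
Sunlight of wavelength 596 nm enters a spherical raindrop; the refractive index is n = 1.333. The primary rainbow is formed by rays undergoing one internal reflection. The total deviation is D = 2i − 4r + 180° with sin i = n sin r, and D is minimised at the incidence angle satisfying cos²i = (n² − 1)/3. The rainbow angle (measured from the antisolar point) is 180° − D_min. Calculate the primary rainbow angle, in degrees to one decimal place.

42.1°

cos²i = (1.77689 − 1)/3 = 0.25896; i = arccos(0.50888) = 59.410°.
sin r = sin 59.410°/1.333 = 0.64579; r = 40.225°.
D_min = 2·59.410° − 4·40.225° + 180° = 137.922°.
Rainbow angle = 180° − D_min = 42.078°.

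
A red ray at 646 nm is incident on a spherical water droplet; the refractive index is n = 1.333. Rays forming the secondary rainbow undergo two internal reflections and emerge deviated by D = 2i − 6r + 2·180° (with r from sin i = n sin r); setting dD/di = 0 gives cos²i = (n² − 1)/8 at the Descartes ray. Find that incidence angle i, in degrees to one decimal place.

cos²i = (1.333² − 1)/8 = (1.77689 − 1)/8 = 0.09711.
cos i = 0.31163, so i = 71.843°.

71.8°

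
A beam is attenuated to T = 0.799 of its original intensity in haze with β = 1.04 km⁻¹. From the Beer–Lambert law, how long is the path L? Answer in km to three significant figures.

0.216 km

Beer–Lambert: T = exp(−βL) ⇒ L = −ln(T)/β = −ln(0.799)/1.04 = 0.2244/1.04 = 0.2158 km.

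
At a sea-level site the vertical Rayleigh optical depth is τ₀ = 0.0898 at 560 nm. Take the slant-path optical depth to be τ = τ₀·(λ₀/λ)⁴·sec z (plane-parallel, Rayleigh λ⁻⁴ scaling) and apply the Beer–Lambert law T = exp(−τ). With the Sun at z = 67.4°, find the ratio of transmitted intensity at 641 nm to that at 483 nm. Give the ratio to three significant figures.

1.33

Airmass: sec 67.4° = 2.6022.
τ(641 nm) = 0.0898 × (560/641)⁴ × 2.6022 = 0.0898 × 0.5825 × 2.6022 = 0.1361.
τ(483 nm) = 0.0898 × (560/483)⁴ × 2.6022 = 0.0898 × 1.8070 × 2.6022 = 0.4223.
T(641)/T(483) = exp(τ_B − τ_A) = exp(0.2861) = 1.3313.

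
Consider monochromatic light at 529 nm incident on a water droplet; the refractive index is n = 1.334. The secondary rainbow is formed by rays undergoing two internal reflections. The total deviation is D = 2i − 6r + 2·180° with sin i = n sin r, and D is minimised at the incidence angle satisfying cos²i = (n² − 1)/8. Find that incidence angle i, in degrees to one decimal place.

71.8°

cos²i = (1.334² − 1)/8 = (1.77956 − 1)/8 = 0.09744.
cos i = 0.31216, so i = 71.810°.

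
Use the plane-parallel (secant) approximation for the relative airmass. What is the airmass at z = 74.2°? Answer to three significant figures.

X = sec z = 1/cos 74.2° = 1/0.2723 = 3.6727.

3.67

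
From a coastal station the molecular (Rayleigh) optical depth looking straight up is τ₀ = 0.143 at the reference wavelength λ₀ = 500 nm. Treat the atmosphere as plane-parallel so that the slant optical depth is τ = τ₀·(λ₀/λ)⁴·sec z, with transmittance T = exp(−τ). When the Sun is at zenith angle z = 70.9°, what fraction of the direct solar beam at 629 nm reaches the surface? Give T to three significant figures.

sec 70.9° = 3.0561.
τ = 0.143 × (500/629)⁴ × 3.0561 = 0.143 × 0.3993 × 3.0561 = 0.1745.
T = exp(−0.1745) = 0.8399.

0.840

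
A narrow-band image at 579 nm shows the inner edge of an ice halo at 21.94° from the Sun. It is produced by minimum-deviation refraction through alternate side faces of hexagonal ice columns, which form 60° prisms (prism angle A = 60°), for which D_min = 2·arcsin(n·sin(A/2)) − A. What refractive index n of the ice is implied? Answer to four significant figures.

1.311

Rearranging: n = sin((D_min + A)/2) / sin(A/2).
(D_min + A)/2 = (21.94° + 60°)/2 = 40.970°.
n = sin 40.970° / sin 30° = 0.6557 / 0.5000 = 1.3113.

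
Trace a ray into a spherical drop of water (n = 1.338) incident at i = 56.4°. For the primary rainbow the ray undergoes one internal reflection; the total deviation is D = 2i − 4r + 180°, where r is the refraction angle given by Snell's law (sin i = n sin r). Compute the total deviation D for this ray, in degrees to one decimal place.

138.8°

sin r = sin 56.4° / 1.338 = 0.8329/1.338 = 0.6225; r = 38.50°.
D = 2·56.4° − 4·38.50° + 180° = 112.80° − 154.00° + 180° = 138.80°.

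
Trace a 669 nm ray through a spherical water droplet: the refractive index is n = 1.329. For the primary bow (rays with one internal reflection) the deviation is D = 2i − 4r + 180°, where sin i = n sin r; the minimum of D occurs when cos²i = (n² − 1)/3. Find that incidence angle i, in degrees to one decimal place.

cos²i = (1.329² − 1)/3 = (1.76624 − 1)/3 = 0.25541.
cos i = 0.50538, so i = 59.643°.

59.6°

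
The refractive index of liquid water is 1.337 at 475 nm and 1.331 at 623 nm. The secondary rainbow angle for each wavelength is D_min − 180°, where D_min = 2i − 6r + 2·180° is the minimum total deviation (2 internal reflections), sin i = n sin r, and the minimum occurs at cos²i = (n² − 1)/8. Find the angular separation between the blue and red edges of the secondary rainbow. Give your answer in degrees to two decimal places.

1.57°

At 475 nm (n = 1.337): cos²i = 0.09845 → i = 71.714°, r = 45.249°, D_min = 231.934°, rainbow angle = 51.934°.
At 623 nm (n = 1.331): cos²i = 0.09645 → i = 71.907°, r = 45.575°, D_min = 230.365°, rainbow angle = 50.365°.
Angular width = |51.934° − 50.365°| = 1.569°.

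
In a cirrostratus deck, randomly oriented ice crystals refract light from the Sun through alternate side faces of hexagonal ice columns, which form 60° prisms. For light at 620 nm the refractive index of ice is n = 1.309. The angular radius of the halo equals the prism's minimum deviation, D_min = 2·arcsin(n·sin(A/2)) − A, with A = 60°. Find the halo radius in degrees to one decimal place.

21.8°

n·sin(A/2) = 1.309 × sin 30° = 1.309 × 0.5000 = 0.6545.
D_min = 2·arcsin(0.6545) − 60° = 2 × 40.882° − 60° = 21.763°.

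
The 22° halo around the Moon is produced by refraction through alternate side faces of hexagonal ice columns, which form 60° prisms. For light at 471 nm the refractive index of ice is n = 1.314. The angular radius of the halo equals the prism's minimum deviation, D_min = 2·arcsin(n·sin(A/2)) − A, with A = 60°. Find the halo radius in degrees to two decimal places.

n·sin(A/2) = 1.314 × sin 30° = 1.314 × 0.5000 = 0.6570.
D_min = 2·arcsin(0.6570) − 60° = 2 × 41.071° − 60° = 22.143°.

22.14°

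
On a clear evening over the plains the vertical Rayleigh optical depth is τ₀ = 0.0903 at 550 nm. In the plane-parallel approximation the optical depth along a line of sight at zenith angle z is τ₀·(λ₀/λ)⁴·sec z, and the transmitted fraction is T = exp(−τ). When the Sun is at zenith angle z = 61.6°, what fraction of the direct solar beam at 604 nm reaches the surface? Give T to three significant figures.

sec 61.6° = 2.1025.
τ = 0.0903 × (550/604)⁴ × 2.1025 = 0.0903 × 0.6875 × 2.1025 = 0.1305.
T = exp(−0.1305) = 0.8776.

0.878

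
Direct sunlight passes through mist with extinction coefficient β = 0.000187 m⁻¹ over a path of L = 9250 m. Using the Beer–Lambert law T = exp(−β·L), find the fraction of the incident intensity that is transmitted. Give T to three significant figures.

τ = β·L = 0.000187 × 9250 = 1.7297.
T = exp(−1.7297) = 0.1773.

0.177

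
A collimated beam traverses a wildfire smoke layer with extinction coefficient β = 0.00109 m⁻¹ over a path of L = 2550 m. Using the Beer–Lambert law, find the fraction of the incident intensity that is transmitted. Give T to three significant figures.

0.0621

τ = β·L = 0.00109 × 2550 = 2.7795.
T = exp(−2.7795) = 0.0621.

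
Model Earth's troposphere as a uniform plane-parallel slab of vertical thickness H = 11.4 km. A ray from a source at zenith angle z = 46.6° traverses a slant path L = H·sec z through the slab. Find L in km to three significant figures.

16.6 km

sec z = 1/cos 46.6° = 1.4554.
L = 11.4 × 1.4554 = 16.592 km.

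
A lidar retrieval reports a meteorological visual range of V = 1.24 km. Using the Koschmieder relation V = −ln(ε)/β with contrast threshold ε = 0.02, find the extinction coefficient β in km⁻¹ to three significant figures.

3.15 km⁻¹

β = −ln(0.02) / V = 3.912 / 1.24 = 3.1549 km⁻¹.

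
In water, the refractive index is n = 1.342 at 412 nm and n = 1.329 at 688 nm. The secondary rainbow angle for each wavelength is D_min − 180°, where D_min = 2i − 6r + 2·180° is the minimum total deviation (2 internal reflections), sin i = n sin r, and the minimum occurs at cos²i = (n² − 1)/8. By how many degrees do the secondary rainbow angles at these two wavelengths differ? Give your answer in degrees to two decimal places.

At 412 nm (n = 1.342): cos²i = 0.10012 → i = 71.554°, r = 44.981°, D_min = 233.222°, rainbow angle = 53.222°.
At 688 nm (n = 1.329): cos²i = 0.09578 → i = 71.972°, r = 45.685°, D_min = 229.837°, rainbow angle = 49.837°.
Angular width = |53.222° − 49.837°| = 3.385°.

3.39°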